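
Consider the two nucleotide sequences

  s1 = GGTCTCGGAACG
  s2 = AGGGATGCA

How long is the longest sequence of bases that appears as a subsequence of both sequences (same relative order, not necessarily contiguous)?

Pick G [1,3], G [2,4], T [3,6], C [6,8], A [10,9]; all 5 bases appear in both, in order. dp[12][9] = 5 confirms this is the maximum.

5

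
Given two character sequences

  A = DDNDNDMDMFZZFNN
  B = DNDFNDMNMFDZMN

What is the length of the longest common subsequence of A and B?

Match D (A #2, B #1); then N (A #3, B #2); then D (A #4, B #3); then N (A #5, B #5); then D (A #6, B #6); then M (A #7, B #7); then M (A #9, B #9); then F (A #10, B #10); then Z (A #11, B #12); then N (A #15, B #14) — 10 characters in the same relative order in both. dp[15][14] = 10 confirms this is the maximum.

10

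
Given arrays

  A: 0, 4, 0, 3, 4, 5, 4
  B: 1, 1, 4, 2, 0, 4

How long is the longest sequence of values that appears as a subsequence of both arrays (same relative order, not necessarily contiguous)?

Pick 4 (A #2, B #3); then 0 (A #3, B #5); then 4 (A #7, B #6); all 3 values appear in both, in order. The LCS DP gives dp[7][6] = 3, so this is optimal.

3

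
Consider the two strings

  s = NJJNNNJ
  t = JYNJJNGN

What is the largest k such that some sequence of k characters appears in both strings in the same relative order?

5

Match N at s[1]=t[3], then J at s[2]=t[4], then J at s[3]=t[5], then N at s[4]=t[6], then N at s[6]=t[8] — 5 characters in the same relative order in both. dp[7][8] = 5 confirms this is the maximum.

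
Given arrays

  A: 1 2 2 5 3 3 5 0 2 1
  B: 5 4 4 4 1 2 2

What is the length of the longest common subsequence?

One common subsequence of length 3: 1 [1,5]; then 2 [3,6]; then 2 [9,7]. The LCS DP gives dp[10][7] = 3, so this is optimal.

3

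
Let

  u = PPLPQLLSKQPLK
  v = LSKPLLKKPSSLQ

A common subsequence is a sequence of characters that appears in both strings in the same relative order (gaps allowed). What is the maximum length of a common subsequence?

7

Pick L at u[3]=v[1], P at u[4]=v[4], L at u[6]=v[5], L at u[7]=v[6], K at u[9]=v[8], P at u[11]=v[9], L at u[12]=v[12]; all 7 characters appear in both, in order. The LCS DP gives dp[13][13] = 7, so this is optimal.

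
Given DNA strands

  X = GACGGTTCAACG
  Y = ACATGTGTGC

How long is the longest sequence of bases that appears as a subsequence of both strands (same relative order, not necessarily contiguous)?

6

Let dp[i][j] be the LCS length of the first i bases of X and the first j bases of Y. dp[i][j] = dp[i-1][j-1]+1 when the i-th and j-th bases match, else max(dp[i-1][j], dp[i][j-1]).
    ·  A  C  A  T  G  T  G  T  G  C
 ·  0  0  0  0  0  0  0  0  0  0  0
 G  0  0  0  0  0  1  1  1  1  1  1
 A  0  1  1  1  1  1  1  1  1  1  1
 C  0  1  2  2  2  2  2  2  2  2  2
 G  0  1  2  2  2  3  3  3  3  3  3
 G  0  1  2  2  2  3  3  4  4  4  4
 T  0  1  2  2  3  3  4  4  5  5  5
 T  0  1  2  2  3  3  4  4  5  5  5
 C  0  1  2  2  3  3  4  4  5  5  6
 A  0  1  2  3  3  3  4  4  5  5  6
 A  0  1  2  3  3  3  4  4  5  5  6
 C  0  1  2  3  3  3  4  4  5  5  6
 G  0  1  2  3  3  4  4  5  5  6  6
dp[12][10] = 6. One LCS (by backtracking along matches): ACGGTC.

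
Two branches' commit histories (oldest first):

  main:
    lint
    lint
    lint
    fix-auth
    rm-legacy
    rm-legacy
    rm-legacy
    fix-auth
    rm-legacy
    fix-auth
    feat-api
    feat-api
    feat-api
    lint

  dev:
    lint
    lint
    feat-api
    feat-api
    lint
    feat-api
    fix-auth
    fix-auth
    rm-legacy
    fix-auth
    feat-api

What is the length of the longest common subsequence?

Match lint [1,1], then lint [2,2], then lint [3,5], then fix-auth [4,7], then fix-auth [8,8], then rm-legacy [9,9], then fix-auth [10,10], then feat-api [13,11] — 8 commits in the same relative order in both. Since dp[14][11] = 8, nothing longer is possible.

8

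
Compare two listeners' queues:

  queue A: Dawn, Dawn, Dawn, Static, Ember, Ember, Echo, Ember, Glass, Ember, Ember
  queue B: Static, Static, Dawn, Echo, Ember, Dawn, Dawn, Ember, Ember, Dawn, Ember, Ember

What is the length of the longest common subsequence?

7

Taking Dawn (queue A #1, queue B #3), then Dawn (queue A #2, queue B #6), then Dawn (queue A #3, queue B #7), then Ember (queue A #5, queue B #8), then Ember (queue A #6, queue B #9), then Ember (queue A #10, queue B #11), then Ember (queue A #11, queue B #12) gives a common subsequence of length 7. dp[11][12] = 7 confirms this is the maximum.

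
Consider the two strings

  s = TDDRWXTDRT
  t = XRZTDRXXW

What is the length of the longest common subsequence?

4

Let dp[i][j] be the LCS length of the first i characters of s and the first j characters of t. dp[i][j] = dp[i-1][j-1]+1 when the i-th and j-th characters match, else max(dp[i-1][j], dp[i][j-1]).
    ·  X  R  Z  T  D  R  X  X  W
 ·  0  0  0  0  0  0  0  0  0  0
 T  0  0  0  0  1  1  1  1  1  1
 D  0  0  0  0  1  2  2  2  2  2
 D  0  0  0  0  1  2  2  2  2  2
 R  0  0  1  1  1  2  3  3  3  3
 W  0  0  1  1  1  2  3  3  3  4
 X  0  1  1  1  1  2  3  4  4  4
 T  0  1  1  1  2  2  3  4  4  4
 D  0  1  1  1  2  3  3  4  4  4
 R  0  1  2  2  2  3  4  4  4  4
 T  0  1  2  2  3  3  4  4  4  4
dp[10][9] = 4. One LCS (by backtracking along matches): TDRW.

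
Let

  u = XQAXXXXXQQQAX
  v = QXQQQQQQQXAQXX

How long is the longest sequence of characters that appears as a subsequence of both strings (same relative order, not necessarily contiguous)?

Match X at u[1]=v[2]; then Q at u[2]=v[6]; then Q at u[9]=v[7]; then Q at u[10]=v[8]; then Q at u[11]=v[9]; then A at u[12]=v[11]; then X at u[13]=v[14] — 7 characters in the same relative order in both, and the DP table's final entry dp[13][14] is also 7, so no common subsequence is longer.

7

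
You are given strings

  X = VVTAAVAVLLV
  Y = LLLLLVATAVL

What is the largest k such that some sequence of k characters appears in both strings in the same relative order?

Let dp[i][j] be the LCS length of the first i characters of X and the first j characters of Y. dp[i][j] = dp[i-1][j-1]+1 when the i-th and j-th characters match, else max(dp[i-1][j], dp[i][j-1]).
    ·  L  L  L  L  L  V  A  T  A  V  L
 ·  0  0  0  0  0  0  0  0  0  0  0  0
 V  0  0  0  0  0  0  1  1  1  1  1  1
 V  0  0  0  0  0  0  1  1  1  1  2  2
 T  0  0  0  0  0  0  1  1  2  2  2  2
 A  0  0  0  0  0  0  1  2  2  3  3  3
 A  0  0  0  0  0  0  1  2  2  3  3  3
 V  0  0  0  0  0  0  1  2  2  3  4  4
 A  0  0  0  0  0  0  1  2  2  3  4  4
 V  0  0  0  0  0  0  1  2  2  3  4  4
 L  0  1  1  1  1  1  1  2  2  3  4  5
 L  0  1  2  2  2  2  2  2  2  3  4  5
 V  0  1  2  2  2  2  3  3  3  3  4  5
dp[11][11] = 5. One LCS (by backtracking along matches): VTAVL.

5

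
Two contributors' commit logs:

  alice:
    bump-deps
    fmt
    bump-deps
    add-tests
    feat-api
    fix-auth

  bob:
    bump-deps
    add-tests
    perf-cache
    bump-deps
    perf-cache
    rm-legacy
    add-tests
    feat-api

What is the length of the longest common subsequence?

Pick bump-deps (alice #1, bob #1) → bump-deps (alice #3, bob #4) → add-tests (alice #4, bob #7) → feat-api (alice #5, bob #8); all 4 commits appear in both, in order. Since dp[6][8] = 4, nothing longer is possible.

4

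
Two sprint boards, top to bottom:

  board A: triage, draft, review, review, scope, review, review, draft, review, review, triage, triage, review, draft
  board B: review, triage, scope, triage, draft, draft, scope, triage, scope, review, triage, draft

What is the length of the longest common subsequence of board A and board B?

6

Pick triage (board A #1, board B #4); then draft (board A #2, board B #6); then scope (board A #5, board B #9); then review (board A #10, board B #10); then triage (board A #12, board B #11); then draft (board A #14, board B #12); all 6 tasks appear in both, in order. The LCS DP gives dp[14][12] = 6, so this is optimal.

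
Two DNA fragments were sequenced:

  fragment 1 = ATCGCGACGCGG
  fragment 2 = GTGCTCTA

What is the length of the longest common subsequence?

One common subsequence of length 4: T [2,2], then C [3,4], then C [5,6], then A [7,8], and the DP table's final entry dp[12][8] is also 4, so no common subsequence is longer.

4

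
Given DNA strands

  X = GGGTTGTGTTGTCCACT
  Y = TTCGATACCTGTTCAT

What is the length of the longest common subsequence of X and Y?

Taking T (X #4, Y #1), T (X #5, Y #2), G (X #6, Y #4), T (X #7, Y #10), G (X #8, Y #11), T (X #10, Y #12), T (X #12, Y #13), C (X #14, Y #14), A (X #15, Y #15), T (X #17, Y #16) gives a common subsequence of length 10, and the DP table's final entry dp[17][16] is also 10, so no common subsequence is longer.

10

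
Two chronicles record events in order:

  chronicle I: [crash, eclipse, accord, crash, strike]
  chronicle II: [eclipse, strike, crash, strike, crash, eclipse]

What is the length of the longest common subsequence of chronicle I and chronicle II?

3

Taking eclipse (chronicle I #2, chronicle II #1), then crash (chronicle I #4, chronicle II #3), then strike (chronicle I #5, chronicle II #4) gives a common subsequence of length 3, and the DP table's final entry dp[5][6] is also 3, so no common subsequence is longer.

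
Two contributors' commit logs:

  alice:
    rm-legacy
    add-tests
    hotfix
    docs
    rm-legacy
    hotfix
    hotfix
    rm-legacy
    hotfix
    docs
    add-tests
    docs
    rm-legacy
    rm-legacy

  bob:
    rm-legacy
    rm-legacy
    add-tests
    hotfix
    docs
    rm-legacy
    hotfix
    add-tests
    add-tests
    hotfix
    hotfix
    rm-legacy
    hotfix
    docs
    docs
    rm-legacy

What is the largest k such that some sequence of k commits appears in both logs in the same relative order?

Match rm-legacy (alice #1, bob #2), add-tests (alice #2, bob #3), hotfix (alice #3, bob #4), docs (alice #4, bob #5), rm-legacy (alice #5, bob #6), hotfix (alice #6, bob #10), hotfix (alice #7, bob #11), rm-legacy (alice #8, bob #12), hotfix (alice #9, bob #13), docs (alice #10, bob #14), docs (alice #12, bob #15), rm-legacy (alice #14, bob #16) — 12 commits in the same relative order in both. dp[14][16] = 12 confirms this is the maximum.

12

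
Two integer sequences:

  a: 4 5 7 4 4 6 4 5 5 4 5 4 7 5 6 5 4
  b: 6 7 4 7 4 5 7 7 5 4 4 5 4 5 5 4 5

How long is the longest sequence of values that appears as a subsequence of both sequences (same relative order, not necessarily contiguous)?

11

One common subsequence of length 11: 4 (a #1, b #3) → 7 (a #3, b #4) → 4 (a #7, b #5) → 5 (a #8, b #6) → 5 (a #9, b #9) → 4 (a #10, b #11) → 5 (a #11, b #12) → 4 (a #12, b #13) → 5 (a #14, b #14) → 5 (a #16, b #15) → 4 (a #17, b #16). Since dp[17][17] = 11, nothing longer is possible.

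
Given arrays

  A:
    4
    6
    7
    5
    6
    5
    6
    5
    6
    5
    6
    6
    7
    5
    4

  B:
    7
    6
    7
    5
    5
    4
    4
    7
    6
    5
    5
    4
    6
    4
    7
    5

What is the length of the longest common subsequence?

Match 6 at A[2]=B[2], 7 at A[3]=B[3], 5 at A[4]=B[4], 5 at A[6]=B[5], 6 at A[7]=B[9], 5 at A[8]=B[10], 5 at A[10]=B[11], 6 at A[11]=B[13], 7 at A[13]=B[15], 5 at A[14]=B[16] — 10 values in the same relative order in both. The LCS DP gives dp[15][16] = 10, so this is optimal.

10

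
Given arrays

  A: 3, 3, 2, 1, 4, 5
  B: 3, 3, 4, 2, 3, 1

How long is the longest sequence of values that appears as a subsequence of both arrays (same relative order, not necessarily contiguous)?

4

Match 3 (A #1, B #1) → 3 (A #2, B #2) → 2 (A #3, B #4) → 1 (A #4, B #6) — 4 values in the same relative order in both. The LCS DP gives dp[6][6] = 4, so this is optimal.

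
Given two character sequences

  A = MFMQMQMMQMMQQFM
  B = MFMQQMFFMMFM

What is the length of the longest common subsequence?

10

One common subsequence of length 10: M [1,1] → F [2,2] → M [3,3] → Q [4,4] → Q [6,5] → M [7,6] → M [10,9] → M [11,10] → F [14,11] → M [15,12]. Since dp[15][12] = 10, nothing longer is possible.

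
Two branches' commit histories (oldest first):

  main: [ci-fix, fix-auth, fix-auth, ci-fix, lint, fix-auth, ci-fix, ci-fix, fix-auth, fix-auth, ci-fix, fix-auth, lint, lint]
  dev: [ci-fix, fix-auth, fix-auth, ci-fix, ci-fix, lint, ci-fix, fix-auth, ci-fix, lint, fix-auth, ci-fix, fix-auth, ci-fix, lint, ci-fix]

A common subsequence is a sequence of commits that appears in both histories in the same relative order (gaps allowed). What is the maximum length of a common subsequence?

One common subsequence of length 11: ci-fix at main[1]=dev[1], then fix-auth at main[2]=dev[2], then fix-auth at main[3]=dev[3], then ci-fix at main[4]=dev[5], then lint at main[5]=dev[6], then fix-auth at main[6]=dev[8], then ci-fix at main[7]=dev[9], then ci-fix at main[8]=dev[12], then fix-auth at main[10]=dev[13], then ci-fix at main[11]=dev[14], then lint at main[13]=dev[15]. dp[14][16] = 11 confirms this is the maximum.

11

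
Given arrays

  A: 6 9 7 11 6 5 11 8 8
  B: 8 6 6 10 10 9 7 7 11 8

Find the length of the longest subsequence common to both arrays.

Let dp[i][j] be the LCS length of the first i values of A and the first j values of B. dp[i][j] = dp[i-1][j-1]+1 when the i-th and j-th values match, else max(dp[i-1][j], dp[i][j-1]).
    ·  8  6  6 10 10  9  7  7 11  8
 ·  0  0  0  0  0  0  0  0  0  0  0
 6  0  0  1  1  1  1  1  1  1  1  1
 9  0  0  1  1  1  1  2  2  2  2  2
 7  0  0  1  1  1  1  2  3  3  3  3
11  0  0  1  1  1  1  2  3  3  4  4
 6  0  0  1  2  2  2  2  3  3  4  4
 5  0  0  1  2  2  2  2  3  3  4  4
11  0  0  1  2  2  2  2  3  3  4  4
 8  0  1  1  2  2  2  2  3  3  4  5
 8  0  1  1  2  2  2  2  3  3  4  5
dp[9][10] = 5. One LCS (by backtracking along matches): 6, 9, 7, 11, 8.

5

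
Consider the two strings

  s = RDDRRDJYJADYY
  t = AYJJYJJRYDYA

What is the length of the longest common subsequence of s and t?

5

Match J [7,4], then Y [8,5], then J [9,7], then D [11,10], then Y [12,11] — 5 characters in the same relative order in both. Since dp[13][12] = 5, nothing longer is possible.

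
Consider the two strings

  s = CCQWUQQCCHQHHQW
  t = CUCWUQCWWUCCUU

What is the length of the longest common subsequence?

7

Taking C [1,1], C [2,3], Q [3,6], W [4,9], U [5,10], C [8,11], C [9,12] gives a common subsequence of length 7. Since dp[15][14] = 7, nothing longer is possible.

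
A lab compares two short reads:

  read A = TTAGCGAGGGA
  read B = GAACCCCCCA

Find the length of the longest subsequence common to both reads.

Let dp[i][j] be the LCS length of the first i bases of read A and the first j bases of read B. dp[i][j] = dp[i-1][j-1]+1 when the i-th and j-th bases match, else max(dp[i-1][j], dp[i][j-1]).
    ·  G  A  A  C  C  C  C  C  C  A
 ·  0  0  0  0  0  0  0  0  0  0  0
 T  0  0  0  0  0  0  0  0  0  0  0
 T  0  0  0  0  0  0  0  0  0  0  0
 A  0  0  1  1  1  1  1  1  1  1  1
 G  0  1  1  1  1  1  1  1  1  1  1
 C  0  1  1  1  2  2  2  2  2  2  2
 G  0  1  1  1  2  2  2  2  2  2  2
 A  0  1  2  2  2  2  2  2  2  2  3
 G  0  1  2  2  2  2  2  2  2  2  3
 G  0  1  2  2  2  2  2  2  2  2  3
 G  0  1  2  2  2  2  2  2  2  2  3
 A  0  1  2  3  3  3  3  3  3  3  3
dp[11][10] = 3. One LCS (by backtracking along matches): ACA.

3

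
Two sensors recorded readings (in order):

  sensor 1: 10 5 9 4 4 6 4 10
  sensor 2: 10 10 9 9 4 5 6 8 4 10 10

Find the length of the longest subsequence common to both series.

6

Match 10 at sensor 1[1]=sensor 2[2], 9 at sensor 1[3]=sensor 2[4], 4 at sensor 1[4]=sensor 2[5], 6 at sensor 1[6]=sensor 2[7], 4 at sensor 1[7]=sensor 2[9], 10 at sensor 1[8]=sensor 2[11] — 6 values in the same relative order in both. Since dp[8][11] = 6, nothing longer is possible.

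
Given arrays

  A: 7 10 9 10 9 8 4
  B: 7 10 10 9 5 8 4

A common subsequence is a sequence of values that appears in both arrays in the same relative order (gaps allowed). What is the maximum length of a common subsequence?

Taking 7 at A[1]=B[1] → 10 at A[2]=B[2] → 10 at A[4]=B[3] → 9 at A[5]=B[4] → 8 at A[6]=B[6] → 4 at A[7]=B[7] gives a common subsequence of length 6. The LCS DP gives dp[7][7] = 6, so this is optimal.

6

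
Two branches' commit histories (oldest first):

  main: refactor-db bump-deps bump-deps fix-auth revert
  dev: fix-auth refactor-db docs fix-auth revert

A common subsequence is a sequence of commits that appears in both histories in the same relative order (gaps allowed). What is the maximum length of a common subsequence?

3

One common subsequence of length 3: refactor-db (main #1, dev #2), fix-auth (main #4, dev #4), revert (main #5, dev #5). dp[5][5] = 3 confirms this is the maximum.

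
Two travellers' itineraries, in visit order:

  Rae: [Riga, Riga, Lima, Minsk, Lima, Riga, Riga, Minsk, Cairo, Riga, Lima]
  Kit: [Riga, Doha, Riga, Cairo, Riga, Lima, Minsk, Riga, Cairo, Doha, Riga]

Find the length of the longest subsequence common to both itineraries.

Pick Riga [1,3], then Riga [2,5], then Lima [3,6], then Minsk [4,7], then Riga [7,8], then Cairo [9,9], then Riga [10,11]; all 7 stops appear in both, in order. The LCS DP gives dp[11][11] = 7, so this is optimal.

7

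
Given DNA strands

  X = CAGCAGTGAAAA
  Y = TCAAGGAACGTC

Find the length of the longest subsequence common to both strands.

Let dp[i][j] be the LCS length of the first i bases of X and the first j bases of Y. dp[i][j] = dp[i-1][j-1]+1 when the i-th and j-th bases match, else max(dp[i-1][j], dp[i][j-1]).
    ·  T  C  A  A  G  G  A  A  C  G  T  C
 ·  0  0  0  0  0  0  0  0  0  0  0  0  0
 C  0  0  1  1  1  1  1  1  1  1  1  1  1
 A  0  0  1  2  2  2  2  2  2  2  2  2  2
 G  0  0  1  2  2  3  3  3  3  3  3  3  3
 C  0  0  1  2  2  3  3  3  3  4  4  4  4
 A  0  0  1  2  3  3  3  4  4  4  4  4  4
 G  0  0  1  2  3  4  4  4  4  4  5  5  5
 T  0  1  1  2  3  4  4  4  4  4  5  6  6
 G  0  1  1  2  3  4  5  5  5  5  5  6  6
 A  0  1  1  2  3  4  5  6  6  6  6  6  6
 A  0  1  1  2  3  4  5  6  7  7  7  7  7
 A  0  1  1  2  3  4  5  6  7  7  7  7  7
 A  0  1  1  2  3  4  5  6  7  7  7  7  7
dp[12][12] = 7. One LCS (by backtracking along matches): CAAGGAA.

7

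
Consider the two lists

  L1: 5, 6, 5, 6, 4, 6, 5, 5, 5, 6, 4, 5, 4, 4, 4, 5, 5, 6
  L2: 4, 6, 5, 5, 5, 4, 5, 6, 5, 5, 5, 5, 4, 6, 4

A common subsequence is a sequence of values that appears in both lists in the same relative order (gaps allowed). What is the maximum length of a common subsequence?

Taking 5 at L1[1]=L2[4], then 5 at L1[3]=L2[5], then 4 at L1[5]=L2[6], then 6 at L1[6]=L2[8], then 5 at L1[7]=L2[9], then 5 at L1[8]=L2[10], then 5 at L1[9]=L2[11], then 5 at L1[12]=L2[12], then 4 at L1[13]=L2[13], then 4 at L1[15]=L2[15] gives a common subsequence of length 10, and the DP table's final entry dp[18][15] is also 10, so no common subsequence is longer.

10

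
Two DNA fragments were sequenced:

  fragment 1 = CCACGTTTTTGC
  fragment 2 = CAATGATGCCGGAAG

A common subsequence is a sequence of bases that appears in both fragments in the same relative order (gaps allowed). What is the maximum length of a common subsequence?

Pick C (fragment 1 #1, fragment 2 #1), A (fragment 1 #3, fragment 2 #3), G (fragment 1 #5, fragment 2 #5), T (fragment 1 #10, fragment 2 #7), G (fragment 1 #11, fragment 2 #8), C (fragment 1 #12, fragment 2 #10); all 6 bases appear in both, in order, and the DP table's final entry dp[12][15] is also 6, so no common subsequence is longer.

6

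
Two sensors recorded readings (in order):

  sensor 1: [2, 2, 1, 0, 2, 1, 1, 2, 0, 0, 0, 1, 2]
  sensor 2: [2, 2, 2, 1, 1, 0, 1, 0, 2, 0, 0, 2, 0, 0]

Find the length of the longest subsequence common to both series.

9

Pick 2 [1,2]; then 2 [2,3]; then 1 [3,5]; then 0 [4,6]; then 1 [6,7]; then 2 [8,9]; then 0 [9,11]; then 0 [10,13]; then 0 [11,14]; all 9 values appear in both, in order. The LCS DP gives dp[13][14] = 9, so this is optimal.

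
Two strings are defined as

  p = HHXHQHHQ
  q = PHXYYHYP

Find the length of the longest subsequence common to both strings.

3

Match H at p[2]=q[2] → X at p[3]=q[3] → H at p[4]=q[6] — 3 characters in the same relative order in both. Since dp[8][8] = 3, nothing longer is possible.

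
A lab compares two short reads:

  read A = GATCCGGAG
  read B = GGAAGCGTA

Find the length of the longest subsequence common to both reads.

Pick G (read A #1, read B #2) → A (read A #2, read B #4) → C (read A #5, read B #6) → G (read A #6, read B #7) → A (read A #8, read B #9); all 5 bases appear in both, in order. The LCS DP gives dp[9][9] = 5, so this is optimal.

5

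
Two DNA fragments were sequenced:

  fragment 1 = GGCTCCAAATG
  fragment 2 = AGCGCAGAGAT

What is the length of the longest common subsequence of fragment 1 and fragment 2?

Pick G [1,2], then G [2,4], then C [6,5], then A [7,6], then A [8,8], then A [9,10], then T [10,11]; all 7 bases appear in both, in order. The LCS DP gives dp[11][11] = 7, so this is optimal.

7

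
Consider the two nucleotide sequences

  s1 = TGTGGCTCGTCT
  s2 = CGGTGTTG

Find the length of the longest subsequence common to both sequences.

6

Let dp[i][j] be the LCS length of the first i bases of s1 and the first j bases of s2. dp[i][j] = dp[i-1][j-1]+1 when the i-th and j-th bases match, else max(dp[i-1][j], dp[i][j-1]).
    ·  C  G  G  T  G  T  T  G
 ·  0  0  0  0  0  0  0  0  0
 T  0  0  0  0  1  1  1  1  1
 G  0  0  1  1  1  2  2  2  2
 T  0  0  1  1  2  2  3  3  3
 G  0  0  1  2  2  3  3  3  4
 G  0  0  1  2  2  3  3  3  4
 C  0  1  1  2  2  3  3  3  4
 T  0  1  1  2  3  3  4  4  4
 C  0  1  1  2  3  3  4  4  4
 G  0  1  2  2  3  4  4  4  5
 T  0  1  2  2  3  4  5  5  5
 C  0  1  2  2  3  4  5  5  5
 T  0  1  2  2  3  4  5  6  6
dp[12][8] = 6. One LCS (by backtracking along matches): GGTGTT.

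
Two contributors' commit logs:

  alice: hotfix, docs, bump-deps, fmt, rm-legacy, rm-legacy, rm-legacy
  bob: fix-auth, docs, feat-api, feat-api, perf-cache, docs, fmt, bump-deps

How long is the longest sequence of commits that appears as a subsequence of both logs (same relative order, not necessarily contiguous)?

Match docs [2,6]; then bump-deps [3,8] — 2 commits in the same relative order in both, and the DP table's final entry dp[7][8] is also 2, so no common subsequence is longer.

2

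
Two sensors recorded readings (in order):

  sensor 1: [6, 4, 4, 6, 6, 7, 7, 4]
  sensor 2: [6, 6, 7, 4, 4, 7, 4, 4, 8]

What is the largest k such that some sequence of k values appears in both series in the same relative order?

5

Let dp[i][j] be the LCS length of the first i values of sensor 1 and the first j values of sensor 2. dp[i][j] = dp[i-1][j-1]+1 when the i-th and j-th values match, else max(dp[i-1][j], dp[i][j-1]).
    ·  6  6  7  4  4  7  4  4  8
 ·  0  0  0  0  0  0  0  0  0  0
 6  0  1  1  1  1  1  1  1  1  1
 4  0  1  1  1  2  2  2  2  2  2
 4  0  1  1  1  2  3  3  3  3  3
 6  0  1  2  2  2  3  3  3  3  3
 6  0  1  2  2  2  3  3  3  3  3
 7  0  1  2  3  3  3  4  4  4  4
 7  0  1  2  3  3  3  4  4  4  4
 4  0  1  2  3  4  4  4  5  5  5
dp[8][9] = 5. One LCS (by backtracking along matches): 6, 4, 4, 7, 4.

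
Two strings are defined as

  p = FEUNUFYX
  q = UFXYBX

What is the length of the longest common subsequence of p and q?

4

Let dp[i][j] be the LCS length of the first i characters of p and the first j characters of q. dp[i][j] = dp[i-1][j-1]+1 when the i-th and j-th characters match, else max(dp[i-1][j], dp[i][j-1]).
    ·  U  F  X  Y  B  X
 ·  0  0  0  0  0  0  0
 F  0  0  1  1  1  1  1
 E  0  0  1  1  1  1  1
 U  0  1  1  1  1  1  1
 N  0  1  1  1  1  1  1
 U  0  1  1  1  1  1  1
 F  0  1  2  2  2  2  2
 Y  0  1  2  2  3  3  3
 X  0  1  2  3  3  3  4
dp[8][6] = 4. One LCS (by backtracking along matches): UFYX.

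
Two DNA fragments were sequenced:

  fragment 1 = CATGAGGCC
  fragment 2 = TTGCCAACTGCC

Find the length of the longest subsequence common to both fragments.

6

Pick C at fragment 1[1]=fragment 2[5] → A at fragment 1[2]=fragment 2[7] → T at fragment 1[3]=fragment 2[9] → G at fragment 1[7]=fragment 2[10] → C at fragment 1[8]=fragment 2[11] → C at fragment 1[9]=fragment 2[12]; all 6 bases appear in both, in order, and the DP table's final entry dp[9][12] is also 6, so no common subsequence is longer.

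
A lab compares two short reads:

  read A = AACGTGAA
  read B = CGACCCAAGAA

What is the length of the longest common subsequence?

5

Let dp[i][j] be the LCS length of the first i bases of read A and the first j bases of read B. dp[i][j] = dp[i-1][j-1]+1 when the i-th and j-th bases match, else max(dp[i-1][j], dp[i][j-1]).
    ·  C  G  A  C  C  C  A  A  G  A  A
 ·  0  0  0  0  0  0  0  0  0  0  0  0
 A  0  0  0  1  1  1  1  1  1  1  1  1
 A  0  0  0  1  1  1  1  2  2  2  2  2
 C  0  1  1  1  2  2  2  2  2  2  2  2
 G  0  1  2  2  2  2  2  2  2  3  3  3
 T  0  1  2  2  2  2  2  2  2  3  3  3
 G  0  1  2  2  2  2  2  2  2  3  3  3
 A  0  1  2  3  3  3  3  3  3  3  4  4
 A  0  1  2  3  3  3  3  4  4  4  4  5
dp[8][11] = 5. One LCS (by backtracking along matches): AAGAA.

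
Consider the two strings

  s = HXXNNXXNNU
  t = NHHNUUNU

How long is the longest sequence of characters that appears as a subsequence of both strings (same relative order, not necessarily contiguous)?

4

Let dp[i][j] be the LCS length of the first i characters of s and the first j characters of t. dp[i][j] = dp[i-1][j-1]+1 when the i-th and j-th characters match, else max(dp[i-1][j], dp[i][j-1]).
    ·  N  H  H  N  U  U  N  U
 ·  0  0  0  0  0  0  0  0  0
 H  0  0  1  1  1  1  1  1  1
 X  0  0  1  1  1  1  1  1  1
 X  0  0  1  1  1  1  1  1  1
 N  0  1  1  1  2  2  2  2  2
 N  0  1  1  1  2  2  2  3  3
 X  0  1  1  1  2  2  2  3  3
 X  0  1  1  1  2  2  2  3  3
 N  0  1  1  1  2  2  2  3  3
 N  0  1  1  1  2  2  2  3  3
 U  0  1  1  1  2  3  3  3  4
dp[10][8] = 4. One LCS (by backtracking along matches): HNNU.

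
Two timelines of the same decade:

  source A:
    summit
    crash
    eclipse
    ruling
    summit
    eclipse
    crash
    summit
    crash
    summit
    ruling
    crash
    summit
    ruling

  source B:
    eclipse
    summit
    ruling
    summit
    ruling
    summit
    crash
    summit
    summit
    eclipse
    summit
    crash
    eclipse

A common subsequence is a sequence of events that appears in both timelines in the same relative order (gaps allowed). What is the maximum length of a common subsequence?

Taking summit [1,4] → ruling [4,5] → summit [5,6] → crash [7,7] → summit [8,9] → summit [10,11] → crash [12,12] gives a common subsequence of length 7, and the DP table's final entry dp[14][13] is also 7, so no common subsequence is longer.

7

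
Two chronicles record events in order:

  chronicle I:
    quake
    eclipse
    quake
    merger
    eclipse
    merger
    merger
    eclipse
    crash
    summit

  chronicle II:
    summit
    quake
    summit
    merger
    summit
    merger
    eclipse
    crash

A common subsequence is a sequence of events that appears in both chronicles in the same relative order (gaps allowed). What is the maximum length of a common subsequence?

5

Pick quake (chronicle I #1, chronicle II #2); then merger (chronicle I #4, chronicle II #4); then merger (chronicle I #7, chronicle II #6); then eclipse (chronicle I #8, chronicle II #7); then crash (chronicle I #9, chronicle II #8); all 5 events appear in both, in order, and the DP table's final entry dp[10][8] is also 5, so no common subsequence is longer.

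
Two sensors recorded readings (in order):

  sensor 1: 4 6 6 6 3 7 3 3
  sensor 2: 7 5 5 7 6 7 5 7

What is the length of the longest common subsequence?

2

Match 6 [2,5] → 7 [6,8] — 2 values in the same relative order in both, and the DP table's final entry dp[8][8] is also 2, so no common subsequence is longer.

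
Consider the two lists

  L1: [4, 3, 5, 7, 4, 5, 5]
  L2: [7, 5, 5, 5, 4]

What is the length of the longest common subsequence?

3

Let dp[i][j] be the LCS length of the first i values of L1 and the first j values of L2. dp[i][j] = dp[i-1][j-1]+1 when the i-th and j-th values match, else max(dp[i-1][j], dp[i][j-1]).
    ·  7  5  5  5  4
 ·  0  0  0  0  0  0
 4  0  0  0  0  0  1
 3  0  0  0  0  0  1
 5  0  0  1  1  1  1
 7  0  1  1  1  1  1
 4  0  1  1  1  1  2
 5  0  1  2  2  2  2
 5  0  1  2  3  3  3
dp[7][5] = 3. One LCS (by backtracking along matches): 5, 5, 5.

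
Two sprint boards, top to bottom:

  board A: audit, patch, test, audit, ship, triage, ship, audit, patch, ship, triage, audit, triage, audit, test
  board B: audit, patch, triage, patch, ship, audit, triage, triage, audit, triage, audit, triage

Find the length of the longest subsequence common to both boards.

Taking audit [1,1], then patch [2,2], then triage [6,3], then ship [7,5], then audit [8,6], then triage [11,8], then audit [12,9], then triage [13,10], then audit [14,11] gives a common subsequence of length 9. Since dp[15][12] = 9, nothing longer is possible.

9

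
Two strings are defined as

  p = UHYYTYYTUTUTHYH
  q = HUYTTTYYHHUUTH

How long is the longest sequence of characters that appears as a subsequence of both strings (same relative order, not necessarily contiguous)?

Match U (p #1, q #2), then Y (p #3, q #3), then T (p #5, q #6), then Y (p #6, q #7), then Y (p #7, q #8), then U (p #9, q #11), then U (p #11, q #12), then T (p #12, q #13), then H (p #15, q #14) — 9 characters in the same relative order in both. dp[15][14] = 9 confirms this is the maximum.

9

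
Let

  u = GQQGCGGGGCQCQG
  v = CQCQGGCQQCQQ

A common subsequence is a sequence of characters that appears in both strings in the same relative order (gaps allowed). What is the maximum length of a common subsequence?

8

Match Q at u[2]=v[2], Q at u[3]=v[4], G at u[8]=v[5], G at u[9]=v[6], C at u[10]=v[7], Q at u[11]=v[9], C at u[12]=v[10], Q at u[13]=v[12] — 8 characters in the same relative order in both, and the DP table's final entry dp[14][12] is also 8, so no common subsequence is longer.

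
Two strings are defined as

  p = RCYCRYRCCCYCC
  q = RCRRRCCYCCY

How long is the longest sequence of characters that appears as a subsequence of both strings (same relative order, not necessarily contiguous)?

9

Let dp[i][j] be the LCS length of the first i characters of p and the first j characters of q. dp[i][j] = dp[i-1][j-1]+1 when the i-th and j-th characters match, else max(dp[i-1][j], dp[i][j-1]).
    ·  R  C  R  R  R  C  C  Y  C  C  Y
 ·  0  0  0  0  0  0  0  0  0  0  0  0
 R  0  1  1  1  1  1  1  1  1  1  1  1
 C  0  1  2  2  2  2  2  2  2  2  2  2
 Y  0  1  2  2  2  2  2  2  3  3  3  3
 C  0  1  2  2  2  2  3  3  3  4  4  4
 R  0  1  2  3  3  3  3  3  3  4  4  4
 Y  0  1  2  3  3  3  3  3  4  4  4  5
 R  0  1  2  3  4  4  4  4  4  4  4  5
 C  0  1  2  3  4  4  5  5  5  5  5  5
 C  0  1  2  3  4  4  5  6  6  6  6  6
 C  0  1  2  3  4  4  5  6  6  7  7  7
 Y  0  1  2  3  4  4  5  6  7  7  7  8
 C  0  1  2  3  4  4  5  6  7  8  8  8
 C  0  1  2  3  4  4  5  6  7  8  9  9
dp[13][11] = 9. One LCS (by backtracking along matches): RCRRCCYCC.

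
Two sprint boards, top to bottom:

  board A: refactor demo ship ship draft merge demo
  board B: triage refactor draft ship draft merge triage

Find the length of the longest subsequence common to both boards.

4

Pick refactor [1,2], then ship [4,4], then draft [5,5], then merge [6,6]; all 4 tasks appear in both, in order. Since dp[7][7] = 4, nothing longer is possible.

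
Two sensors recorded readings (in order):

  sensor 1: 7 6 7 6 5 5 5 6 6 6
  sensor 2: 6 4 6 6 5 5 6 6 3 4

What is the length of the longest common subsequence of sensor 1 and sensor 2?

Let dp[i][j] be the LCS length of the first i values of sensor 1 and the first j values of sensor 2. dp[i][j] = dp[i-1][j-1]+1 when the i-th and j-th values match, else max(dp[i-1][j], dp[i][j-1]).
    ·  6  4  6  6  5  5  6  6  3  4
 ·  0  0  0  0  0  0  0  0  0  0  0
 7  0  0  0  0  0  0  0  0  0  0  0
 6  0  1  1  1  1  1  1  1  1  1  1
 7  0  1  1  1  1  1  1  1  1  1  1
 6  0  1  1  2  2  2  2  2  2  2  2
 5  0  1  1  2  2  3  3  3  3  3  3
 5  0  1  1  2  2  3  4  4  4  4  4
 5  0  1  1  2  2  3  4  4  4  4  4
 6  0  1  1  2  3  3  4  5  5  5  5
 6  0  1  1  2  3  3  4  5  6  6  6
 6  0  1  1  2  3  3  4  5  6  6  6
dp[10][10] = 6. One LCS (by backtracking along matches): 6, 6, 5, 5, 6, 6.

6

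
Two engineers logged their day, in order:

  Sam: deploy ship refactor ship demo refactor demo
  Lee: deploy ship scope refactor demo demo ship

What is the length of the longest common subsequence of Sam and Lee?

Pick deploy at Sam[1]=Lee[1] → ship at Sam[2]=Lee[2] → refactor at Sam[3]=Lee[4] → demo at Sam[5]=Lee[5] → demo at Sam[7]=Lee[6]; all 5 tasks appear in both, in order. dp[7][7] = 5 confirms this is the maximum.

5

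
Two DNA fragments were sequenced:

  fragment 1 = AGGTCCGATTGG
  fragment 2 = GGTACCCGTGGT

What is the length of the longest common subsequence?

9

Let dp[i][j] be the LCS length of the first i bases of fragment 1 and the first j bases of fragment 2. dp[i][j] = dp[i-1][j-1]+1 when the i-th and j-th bases match, else max(dp[i-1][j], dp[i][j-1]).
    ·  G  G  T  A  C  C  C  G  T  G  G  T
 ·  0  0  0  0  0  0  0  0  0  0  0  0  0
 A  0  0  0  0  1  1  1  1  1  1  1  1  1
 G  0  1  1  1  1  1  1  1  2  2  2  2  2
 G  0  1  2  2  2  2  2  2  2  2  3  3  3
 T  0  1  2  3  3  3  3  3  3  3  3  3  4
 C  0  1  2  3  3  4  4  4  4  4  4  4  4
 C  0  1  2  3  3  4  5  5  5  5  5  5  5
 G  0  1  2  3  3  4  5  5  6  6  6  6  6
 A  0  1  2  3  4  4  5  5  6  6  6  6  6
 T  0  1  2  3  4  4  5  5  6  7  7  7  7
 T  0  1  2  3  4  4  5  5  6  7  7  7  8
 G  0  1  2  3  4  4  5  5  6  7  8  8  8
 G  0  1  2  3  4  4  5  5  6  7  8  9  9
dp[12][12] = 9. One LCS (by backtracking along matches): GGTCCGTGG.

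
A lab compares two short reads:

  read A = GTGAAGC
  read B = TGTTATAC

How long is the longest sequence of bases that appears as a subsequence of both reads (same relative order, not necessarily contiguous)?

Let dp[i][j] be the LCS length of the first i bases of read A and the first j bases of read B. dp[i][j] = dp[i-1][j-1]+1 when the i-th and j-th bases match, else max(dp[i-1][j], dp[i][j-1]).
    ·  T  G  T  T  A  T  A  C
 ·  0  0  0  0  0  0  0  0  0
 G  0  0  1  1  1  1  1  1  1
 T  0  1  1  2  2  2  2  2  2
 G  0  1  2  2  2  2  2  2  2
 A  0  1  2  2  2  3  3  3  3
 A  0  1  2  2  2  3  3  4  4
 G  0  1  2  2  2  3  3  4  4
 C  0  1  2  2  2  3  3  4  5
dp[7][8] = 5. One LCS (by backtracking along matches): GTAAC.

5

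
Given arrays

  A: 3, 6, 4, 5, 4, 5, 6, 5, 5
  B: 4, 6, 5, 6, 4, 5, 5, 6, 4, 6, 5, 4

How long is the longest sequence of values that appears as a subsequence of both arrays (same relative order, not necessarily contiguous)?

6

Taking 6 [2,4], then 4 [3,5], then 5 [4,7], then 4 [5,9], then 6 [7,10], then 5 [8,11] gives a common subsequence of length 6. The LCS DP gives dp[9][12] = 6, so this is optimal.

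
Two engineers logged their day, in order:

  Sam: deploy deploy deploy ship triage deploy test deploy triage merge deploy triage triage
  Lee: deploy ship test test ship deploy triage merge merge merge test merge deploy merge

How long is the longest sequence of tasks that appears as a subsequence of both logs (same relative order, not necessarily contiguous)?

7

Pick deploy (Sam #3, Lee #1), then ship (Sam #4, Lee #2), then test (Sam #7, Lee #4), then deploy (Sam #8, Lee #6), then triage (Sam #9, Lee #7), then merge (Sam #10, Lee #12), then deploy (Sam #11, Lee #13); all 7 tasks appear in both, in order. Since dp[13][14] = 7, nothing longer is possible.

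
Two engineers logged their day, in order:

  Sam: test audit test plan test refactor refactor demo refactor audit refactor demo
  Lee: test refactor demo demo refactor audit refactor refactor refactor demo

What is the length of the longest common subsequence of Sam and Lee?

Pick test (Sam #5, Lee #1), then refactor (Sam #6, Lee #2), then demo (Sam #8, Lee #4), then refactor (Sam #9, Lee #5), then audit (Sam #10, Lee #6), then refactor (Sam #11, Lee #9), then demo (Sam #12, Lee #10); all 7 tasks appear in both, in order. The LCS DP gives dp[12][10] = 7, so this is optimal.

7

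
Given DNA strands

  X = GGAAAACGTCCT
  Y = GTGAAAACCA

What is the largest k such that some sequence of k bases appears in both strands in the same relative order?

8

Let dp[i][j] be the LCS length of the first i bases of X and the first j bases of Y. dp[i][j] = dp[i-1][j-1]+1 when the i-th and j-th bases match, else max(dp[i-1][j], dp[i][j-1]).
    ·  G  T  G  A  A  A  A  C  C  A
 ·  0  0  0  0  0  0  0  0  0  0  0
 G  0  1  1  1  1  1  1  1  1  1  1
 G  0  1  1  2  2  2  2  2  2  2  2
 A  0  1  1  2  3  3  3  3  3  3  3
 A  0  1  1  2  3  4  4  4  4  4  4
 A  0  1  1  2  3  4  5  5  5  5  5
 A  0  1  1  2  3  4  5  6  6  6  6
 C  0  1  1  2  3  4  5  6  7  7  7
 G  0  1  1  2  3  4  5  6  7  7  7
 T  0  1  2  2  3  4  5  6  7  7  7
 C  0  1  2  2  3  4  5  6  7  8  8
 C  0  1  2  2  3  4  5  6  7  8  8
 T  0  1  2  2  3  4  5  6  7  8  8
dp[12][10] = 8. One LCS (by backtracking along matches): GGAAAACC.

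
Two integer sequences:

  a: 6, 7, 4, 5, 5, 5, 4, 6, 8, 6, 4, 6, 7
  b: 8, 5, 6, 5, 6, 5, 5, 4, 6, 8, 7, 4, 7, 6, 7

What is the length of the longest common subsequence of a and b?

10

One common subsequence of length 10: 6 at a[1]=b[3], 5 at a[4]=b[4], 5 at a[5]=b[6], 5 at a[6]=b[7], 4 at a[7]=b[8], 6 at a[8]=b[9], 8 at a[9]=b[10], 4 at a[11]=b[12], 6 at a[12]=b[14], 7 at a[13]=b[15], and the DP table's final entry dp[13][15] is also 10, so no common subsequence is longer.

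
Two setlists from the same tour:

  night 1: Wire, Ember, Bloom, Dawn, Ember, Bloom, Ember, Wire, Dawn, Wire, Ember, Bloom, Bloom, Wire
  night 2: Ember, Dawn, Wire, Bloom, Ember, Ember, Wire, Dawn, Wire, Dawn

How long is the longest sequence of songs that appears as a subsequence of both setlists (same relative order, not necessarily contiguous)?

Pick Wire [1,3], then Bloom [3,4], then Ember [5,5], then Ember [7,6], then Wire [8,7], then Dawn [9,8], then Wire [10,9]; all 7 songs appear in both, in order. The LCS DP gives dp[14][10] = 7, so this is optimal.

7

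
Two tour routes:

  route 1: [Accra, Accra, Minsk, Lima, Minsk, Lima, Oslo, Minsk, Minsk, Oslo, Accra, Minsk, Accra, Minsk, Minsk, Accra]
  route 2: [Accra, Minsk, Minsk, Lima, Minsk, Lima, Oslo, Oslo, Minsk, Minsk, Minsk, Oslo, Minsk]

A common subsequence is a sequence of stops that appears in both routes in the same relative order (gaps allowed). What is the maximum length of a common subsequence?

Taking Accra at route 1[1]=route 2[1], then Minsk at route 1[3]=route 2[3], then Lima at route 1[4]=route 2[4], then Minsk at route 1[5]=route 2[5], then Lima at route 1[6]=route 2[6], then Oslo at route 1[7]=route 2[8], then Minsk at route 1[8]=route 2[10], then Minsk at route 1[9]=route 2[11], then Oslo at route 1[10]=route 2[12], then Minsk at route 1[15]=route 2[13] gives a common subsequence of length 10. The LCS DP gives dp[16][13] = 10, so this is optimal.

10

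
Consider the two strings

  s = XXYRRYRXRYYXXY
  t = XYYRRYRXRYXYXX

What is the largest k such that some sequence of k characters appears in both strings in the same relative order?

12

One common subsequence of length 12: X at s[1]=t[1]; then Y at s[3]=t[3]; then R at s[4]=t[4]; then R at s[5]=t[5]; then Y at s[6]=t[6]; then R at s[7]=t[7]; then X at s[8]=t[8]; then R at s[9]=t[9]; then Y at s[10]=t[10]; then Y at s[11]=t[12]; then X at s[12]=t[13]; then X at s[13]=t[14]. Since dp[14][14] = 12, nothing longer is possible.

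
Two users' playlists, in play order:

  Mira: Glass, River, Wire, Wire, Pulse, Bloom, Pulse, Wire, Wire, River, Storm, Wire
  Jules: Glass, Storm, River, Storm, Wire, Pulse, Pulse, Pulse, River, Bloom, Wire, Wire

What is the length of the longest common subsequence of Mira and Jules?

7

One common subsequence of length 7: Glass [1,1], then River [2,3], then Wire [3,5], then Pulse [5,8], then Bloom [6,10], then Wire [9,11], then Wire [12,12]. Since dp[12][12] = 7, nothing longer is possible.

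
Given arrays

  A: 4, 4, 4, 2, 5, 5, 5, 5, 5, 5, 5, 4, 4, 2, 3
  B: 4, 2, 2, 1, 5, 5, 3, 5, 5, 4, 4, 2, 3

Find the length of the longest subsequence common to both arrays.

Match 4 at A[1]=B[1] → 2 at A[4]=B[3] → 5 at A[5]=B[5] → 5 at A[6]=B[6] → 5 at A[10]=B[8] → 5 at A[11]=B[9] → 4 at A[12]=B[10] → 4 at A[13]=B[11] → 2 at A[14]=B[12] → 3 at A[15]=B[13] — 10 values in the same relative order in both. The LCS DP gives dp[15][13] = 10, so this is optimal.

10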